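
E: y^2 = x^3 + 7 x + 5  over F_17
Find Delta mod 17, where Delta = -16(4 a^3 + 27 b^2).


4 a^3 + 27 b^2 = 4*7^3 + 27*5^2 = 1372 + 675 = 2047
Delta = -16 * (2047) = -32752
Delta mod 17 = 7

Delta = 7 (mod 17)


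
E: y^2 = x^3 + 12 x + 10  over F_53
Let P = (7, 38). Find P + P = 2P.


Doubling: s = (3 x1^2 + a) / (2 y1)
s = (3*7^2 + 12) / (2*38) mod 53 = 0
x3 = s^2 - 2 x1 mod 53 = 0^2 - 2*7 = 39
y3 = s (x1 - x3) - y1 mod 53 = 0 * (7 - 39) - 38 = 15

2P = (39, 15)


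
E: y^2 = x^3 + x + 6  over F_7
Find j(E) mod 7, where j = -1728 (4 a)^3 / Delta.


Delta = -16(4 a^3 + 27 b^2) mod 7 = 1
-1728 * (4 a)^3 = -1728 * (4*1)^3 mod 7 = 1
j = 1 * 1^(-1) mod 7 = 1

j = 1 (mod 7)


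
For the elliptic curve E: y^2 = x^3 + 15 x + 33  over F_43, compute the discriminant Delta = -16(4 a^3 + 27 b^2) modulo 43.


4 a^3 + 27 b^2 = 4*15^3 + 27*33^2 = 13500 + 29403 = 42903
Delta = -16 * (42903) = -686448
Delta mod 43 = 4

Delta = 4 (mod 43)


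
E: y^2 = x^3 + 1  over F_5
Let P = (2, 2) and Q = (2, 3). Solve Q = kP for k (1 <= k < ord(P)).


Enumerate multiples of P until we hit Q = (2, 3):
  1P = (2, 2)
  2P = (0, 4)
  3P = (4, 0)
  4P = (0, 1)
  5P = (2, 3)
Match found at i = 5.

k = 5


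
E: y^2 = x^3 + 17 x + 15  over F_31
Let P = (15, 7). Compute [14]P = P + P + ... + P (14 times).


k = 14 = 1110_2 (binary, LSB first: 0111)
Double-and-add from P = (15, 7):
  bit 0 = 0: acc unchanged = O
  bit 1 = 1: acc = O + (11, 18) = (11, 18)
  bit 2 = 1: acc = (11, 18) + (19, 25) = (10, 10)
  bit 3 = 1: acc = (10, 10) + (12, 5) = (23, 7)

14P = (23, 7)


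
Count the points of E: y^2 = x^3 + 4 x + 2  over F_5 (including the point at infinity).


For each x in F_5, count y with y^2 = x^3 + 4 x + 2 mod 5:
  x = 3: RHS = 1, y in [1, 4]  -> 2 point(s)
Affine points: 2. Add the point at infinity: total = 3.

#E(F_5) = 3


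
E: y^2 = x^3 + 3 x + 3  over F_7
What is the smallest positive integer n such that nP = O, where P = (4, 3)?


Compute successive multiples of P until we hit O:
  1P = (4, 3)
  2P = (3, 2)
  3P = (1, 0)
  4P = (3, 5)
  5P = (4, 4)
  6P = O

ord(P) = 6


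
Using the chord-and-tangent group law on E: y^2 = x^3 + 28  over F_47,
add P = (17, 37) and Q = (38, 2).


P != Q, so use the chord formula.
s = (y2 - y1) / (x2 - x1) = (12) / (21) mod 47 = 14
x3 = s^2 - x1 - x2 mod 47 = 14^2 - 17 - 38 = 0
y3 = s (x1 - x3) - y1 mod 47 = 14 * (17 - 0) - 37 = 13

P + Q = (0, 13)


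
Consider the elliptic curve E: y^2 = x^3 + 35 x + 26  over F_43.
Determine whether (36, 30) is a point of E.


Check whether y^2 = x^3 + 35 x + 26 (mod 43) for (x, y) = (36, 30).
LHS: y^2 = 30^2 mod 43 = 40
RHS: x^3 + 35 x + 26 = 36^3 + 35*36 + 26 mod 43 = 40
LHS = RHS

Yes, on the curve


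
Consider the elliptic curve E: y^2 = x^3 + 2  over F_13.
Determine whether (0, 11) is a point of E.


Check whether y^2 = x^3 + 0 x + 2 (mod 13) for (x, y) = (0, 11).
LHS: y^2 = 11^2 mod 13 = 4
RHS: x^3 + 0 x + 2 = 0^3 + 0*0 + 2 mod 13 = 2
LHS != RHS

No, not on the curve


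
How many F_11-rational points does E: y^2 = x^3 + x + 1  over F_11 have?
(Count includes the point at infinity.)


For each x in F_11, count y with y^2 = x^3 + 1 x + 1 mod 11:
  x = 0: RHS = 1, y in [1, 10]  -> 2 point(s)
  x = 1: RHS = 3, y in [5, 6]  -> 2 point(s)
  x = 2: RHS = 0, y in [0]  -> 1 point(s)
  x = 3: RHS = 9, y in [3, 8]  -> 2 point(s)
  x = 4: RHS = 3, y in [5, 6]  -> 2 point(s)
  x = 6: RHS = 3, y in [5, 6]  -> 2 point(s)
  x = 8: RHS = 4, y in [2, 9]  -> 2 point(s)
Affine points: 13. Add the point at infinity: total = 14.

#E(F_11) = 14


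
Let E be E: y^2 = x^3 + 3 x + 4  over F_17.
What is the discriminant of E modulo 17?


4 a^3 + 27 b^2 = 4*3^3 + 27*4^2 = 108 + 432 = 540
Delta = -16 * (540) = -8640
Delta mod 17 = 13

Delta = 13 (mod 17)


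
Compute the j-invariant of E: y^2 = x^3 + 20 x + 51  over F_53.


Delta = -16(4 a^3 + 27 b^2) mod 53 = 1
-1728 * (4 a)^3 = -1728 * (4*20)^3 mod 53 = 49
j = 49 * 1^(-1) mod 53 = 49

j = 49 (mod 53)


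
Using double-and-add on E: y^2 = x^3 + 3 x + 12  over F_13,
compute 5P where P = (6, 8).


k = 5 = 101_2 (binary, LSB first: 101)
Double-and-add from P = (6, 8):
  bit 0 = 1: acc = O + (6, 8) = (6, 8)
  bit 1 = 0: acc unchanged = (6, 8)
  bit 2 = 1: acc = (6, 8) + (3, 10) = (3, 3)

5P = (3, 3)


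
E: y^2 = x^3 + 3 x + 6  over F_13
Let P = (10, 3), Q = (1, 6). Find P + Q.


P != Q, so use the chord formula.
s = (y2 - y1) / (x2 - x1) = (3) / (4) mod 13 = 4
x3 = s^2 - x1 - x2 mod 13 = 4^2 - 10 - 1 = 5
y3 = s (x1 - x3) - y1 mod 13 = 4 * (10 - 5) - 3 = 4

P + Q = (5, 4)


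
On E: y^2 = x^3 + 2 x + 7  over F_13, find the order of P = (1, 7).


Compute successive multiples of P until we hit O:
  1P = (1, 7)
  2P = (10, 0)
  3P = (1, 6)
  4P = O

ord(P) = 4


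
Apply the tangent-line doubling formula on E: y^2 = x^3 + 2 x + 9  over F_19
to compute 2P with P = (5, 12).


Doubling: s = (3 x1^2 + a) / (2 y1)
s = (3*5^2 + 2) / (2*12) mod 19 = 4
x3 = s^2 - 2 x1 mod 19 = 4^2 - 2*5 = 6
y3 = s (x1 - x3) - y1 mod 19 = 4 * (5 - 6) - 12 = 3

2P = (6, 3)


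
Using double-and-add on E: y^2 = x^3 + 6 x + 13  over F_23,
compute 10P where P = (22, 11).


k = 10 = 1010_2 (binary, LSB first: 0101)
Double-and-add from P = (22, 11):
  bit 0 = 0: acc unchanged = O
  bit 1 = 1: acc = O + (14, 9) = (14, 9)
  bit 2 = 0: acc unchanged = (14, 9)
  bit 3 = 1: acc = (14, 9) + (21, 4) = (4, 20)

10P = (4, 20)


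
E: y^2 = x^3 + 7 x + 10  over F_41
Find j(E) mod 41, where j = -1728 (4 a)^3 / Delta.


Delta = -16(4 a^3 + 27 b^2) mod 41 = 38
-1728 * (4 a)^3 = -1728 * (4*7)^3 mod 41 = 21
j = 21 * 38^(-1) mod 41 = 34

j = 34 (mod 41)


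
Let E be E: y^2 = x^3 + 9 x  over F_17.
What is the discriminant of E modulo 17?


4 a^3 + 27 b^2 = 4*9^3 + 27*0^2 = 2916 + 0 = 2916
Delta = -16 * (2916) = -46656
Delta mod 17 = 9

Delta = 9 (mod 17)


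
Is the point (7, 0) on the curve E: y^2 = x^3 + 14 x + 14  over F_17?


Check whether y^2 = x^3 + 14 x + 14 (mod 17) for (x, y) = (7, 0).
LHS: y^2 = 0^2 mod 17 = 0
RHS: x^3 + 14 x + 14 = 7^3 + 14*7 + 14 mod 17 = 13
LHS != RHS

No, not on the curve


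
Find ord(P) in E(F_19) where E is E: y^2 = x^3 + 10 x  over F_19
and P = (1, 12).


Compute successive multiples of P until we hit O:
  1P = (1, 12)
  2P = (4, 3)
  3P = (4, 16)
  4P = (1, 7)
  5P = O

ord(P) = 5


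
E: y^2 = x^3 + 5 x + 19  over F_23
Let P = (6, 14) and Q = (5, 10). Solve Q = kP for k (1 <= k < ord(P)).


Enumerate multiples of P until we hit Q = (5, 10):
  1P = (6, 14)
  2P = (13, 21)
  3P = (5, 10)
Match found at i = 3.

k = 3


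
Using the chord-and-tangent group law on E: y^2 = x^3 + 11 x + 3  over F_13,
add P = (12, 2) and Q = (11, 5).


P != Q, so use the chord formula.
s = (y2 - y1) / (x2 - x1) = (3) / (12) mod 13 = 10
x3 = s^2 - x1 - x2 mod 13 = 10^2 - 12 - 11 = 12
y3 = s (x1 - x3) - y1 mod 13 = 10 * (12 - 12) - 2 = 11

P + Q = (12, 11)


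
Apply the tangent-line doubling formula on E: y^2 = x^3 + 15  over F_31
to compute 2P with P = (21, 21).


Doubling: s = (3 x1^2 + a) / (2 y1)
s = (3*21^2 + 0) / (2*21) mod 31 = 16
x3 = s^2 - 2 x1 mod 31 = 16^2 - 2*21 = 28
y3 = s (x1 - x3) - y1 mod 31 = 16 * (21 - 28) - 21 = 22

2P = (28, 22)


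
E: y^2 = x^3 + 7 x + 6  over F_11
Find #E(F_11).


For each x in F_11, count y with y^2 = x^3 + 7 x + 6 mod 11:
  x = 1: RHS = 3, y in [5, 6]  -> 2 point(s)
  x = 5: RHS = 1, y in [1, 10]  -> 2 point(s)
  x = 6: RHS = 0, y in [0]  -> 1 point(s)
  x = 10: RHS = 9, y in [3, 8]  -> 2 point(s)
Affine points: 7. Add the point at infinity: total = 8.

#E(F_11) = 8


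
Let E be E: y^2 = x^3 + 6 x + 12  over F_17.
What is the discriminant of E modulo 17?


4 a^3 + 27 b^2 = 4*6^3 + 27*12^2 = 864 + 3888 = 4752
Delta = -16 * (4752) = -76032
Delta mod 17 = 9

Delta = 9 (mod 17)


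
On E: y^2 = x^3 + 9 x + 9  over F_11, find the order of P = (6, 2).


Compute successive multiples of P until we hit O:
  1P = (6, 2)
  2P = (0, 3)
  3P = (9, 4)
  4P = (5, 6)
  5P = (5, 5)
  6P = (9, 7)
  7P = (0, 8)
  8P = (6, 9)
  ... (continuing to 9P)
  9P = O

ord(P) = 9


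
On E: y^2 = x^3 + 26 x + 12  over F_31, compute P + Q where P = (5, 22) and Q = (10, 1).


P != Q, so use the chord formula.
s = (y2 - y1) / (x2 - x1) = (10) / (5) mod 31 = 2
x3 = s^2 - x1 - x2 mod 31 = 2^2 - 5 - 10 = 20
y3 = s (x1 - x3) - y1 mod 31 = 2 * (5 - 20) - 22 = 10

P + Q = (20, 10)


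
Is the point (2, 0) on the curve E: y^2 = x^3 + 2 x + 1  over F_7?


Check whether y^2 = x^3 + 2 x + 1 (mod 7) for (x, y) = (2, 0).
LHS: y^2 = 0^2 mod 7 = 0
RHS: x^3 + 2 x + 1 = 2^3 + 2*2 + 1 mod 7 = 6
LHS != RHS

No, not on the curve


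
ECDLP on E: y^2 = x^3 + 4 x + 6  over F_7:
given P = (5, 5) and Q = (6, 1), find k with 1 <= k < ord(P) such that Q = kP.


Enumerate multiples of P until we hit Q = (6, 1):
  1P = (5, 5)
  2P = (6, 6)
  3P = (4, 3)
  4P = (2, 1)
  5P = (1, 5)
  6P = (1, 2)
  7P = (2, 6)
  8P = (4, 4)
  9P = (6, 1)
Match found at i = 9.

k = 9


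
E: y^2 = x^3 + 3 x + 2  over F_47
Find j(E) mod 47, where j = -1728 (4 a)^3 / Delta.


Delta = -16(4 a^3 + 27 b^2) mod 47 = 22
-1728 * (4 a)^3 = -1728 * (4*3)^3 mod 47 = 20
j = 20 * 22^(-1) mod 47 = 18

j = 18 (mod 47)


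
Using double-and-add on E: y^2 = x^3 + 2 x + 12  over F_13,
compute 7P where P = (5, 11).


k = 7 = 111_2 (binary, LSB first: 111)
Double-and-add from P = (5, 11):
  bit 0 = 1: acc = O + (5, 11) = (5, 11)
  bit 1 = 1: acc = (5, 11) + (12, 10) = (0, 5)
  bit 2 = 1: acc = (0, 5) + (11, 0) = (5, 2)

7P = (5, 2)


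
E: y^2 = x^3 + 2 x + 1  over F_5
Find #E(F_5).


For each x in F_5, count y with y^2 = x^3 + 2 x + 1 mod 5:
  x = 0: RHS = 1, y in [1, 4]  -> 2 point(s)
  x = 1: RHS = 4, y in [2, 3]  -> 2 point(s)
  x = 3: RHS = 4, y in [2, 3]  -> 2 point(s)
Affine points: 6. Add the point at infinity: total = 7.

#E(F_5) = 7


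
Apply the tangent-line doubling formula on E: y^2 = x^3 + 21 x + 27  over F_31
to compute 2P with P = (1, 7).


Doubling: s = (3 x1^2 + a) / (2 y1)
s = (3*1^2 + 21) / (2*7) mod 31 = 15
x3 = s^2 - 2 x1 mod 31 = 15^2 - 2*1 = 6
y3 = s (x1 - x3) - y1 mod 31 = 15 * (1 - 6) - 7 = 11

2P = (6, 11)


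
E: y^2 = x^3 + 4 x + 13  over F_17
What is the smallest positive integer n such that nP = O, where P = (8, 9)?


Compute successive multiples of P until we hit O:
  1P = (8, 9)
  2P = (14, 5)
  3P = (3, 16)
  4P = (10, 4)
  5P = (1, 16)
  6P = (9, 9)
  7P = (0, 8)
  8P = (13, 1)
  ... (continuing to 25P)
  25P = O

ord(P) = 25


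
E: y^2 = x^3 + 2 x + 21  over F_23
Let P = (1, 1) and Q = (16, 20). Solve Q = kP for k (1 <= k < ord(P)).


Enumerate multiples of P until we hit Q = (16, 20):
  1P = (1, 1)
  2P = (10, 11)
  3P = (5, 15)
  4P = (12, 18)
  5P = (16, 3)
  6P = (19, 15)
  7P = (9, 3)
  8P = (3, 10)
  9P = (22, 8)
  10P = (18, 1)
  11P = (4, 22)
  12P = (21, 20)
  13P = (13, 6)
  14P = (17, 0)
  15P = (13, 17)
  16P = (21, 3)
  17P = (4, 1)
  18P = (18, 22)
  19P = (22, 15)
  20P = (3, 13)
  21P = (9, 20)
  22P = (19, 8)
  23P = (16, 20)
Match found at i = 23.

k = 23


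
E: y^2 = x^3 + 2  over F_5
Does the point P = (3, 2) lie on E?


Check whether y^2 = x^3 + 0 x + 2 (mod 5) for (x, y) = (3, 2).
LHS: y^2 = 2^2 mod 5 = 4
RHS: x^3 + 0 x + 2 = 3^3 + 0*3 + 2 mod 5 = 4
LHS = RHS

Yes, on the curve


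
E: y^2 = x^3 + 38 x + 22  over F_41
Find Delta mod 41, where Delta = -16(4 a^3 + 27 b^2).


4 a^3 + 27 b^2 = 4*38^3 + 27*22^2 = 219488 + 13068 = 232556
Delta = -16 * (232556) = -3720896
Delta mod 41 = 18

Delta = 18 (mod 41)


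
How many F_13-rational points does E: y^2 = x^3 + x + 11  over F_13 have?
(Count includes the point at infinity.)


For each x in F_13, count y with y^2 = x^3 + 1 x + 11 mod 13:
  x = 1: RHS = 0, y in [0]  -> 1 point(s)
  x = 4: RHS = 1, y in [1, 12]  -> 2 point(s)
  x = 6: RHS = 12, y in [5, 8]  -> 2 point(s)
  x = 7: RHS = 10, y in [6, 7]  -> 2 point(s)
  x = 11: RHS = 1, y in [1, 12]  -> 2 point(s)
  x = 12: RHS = 9, y in [3, 10]  -> 2 point(s)
Affine points: 11. Add the point at infinity: total = 12.

#E(F_13) = 12


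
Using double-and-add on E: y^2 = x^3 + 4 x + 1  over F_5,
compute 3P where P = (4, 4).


k = 3 = 11_2 (binary, LSB first: 11)
Double-and-add from P = (4, 4):
  bit 0 = 1: acc = O + (4, 4) = (4, 4)
  bit 1 = 1: acc = (4, 4) + (3, 0) = (4, 1)

3P = (4, 1)


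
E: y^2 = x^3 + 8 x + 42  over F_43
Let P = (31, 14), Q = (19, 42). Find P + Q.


P != Q, so use the chord formula.
s = (y2 - y1) / (x2 - x1) = (28) / (31) mod 43 = 12
x3 = s^2 - x1 - x2 mod 43 = 12^2 - 31 - 19 = 8
y3 = s (x1 - x3) - y1 mod 43 = 12 * (31 - 8) - 14 = 4

P + Q = (8, 4)


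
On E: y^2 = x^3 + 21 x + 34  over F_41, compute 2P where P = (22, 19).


Doubling: s = (3 x1^2 + a) / (2 y1)
s = (3*22^2 + 21) / (2*19) mod 41 = 1
x3 = s^2 - 2 x1 mod 41 = 1^2 - 2*22 = 39
y3 = s (x1 - x3) - y1 mod 41 = 1 * (22 - 39) - 19 = 5

2P = (39, 5)


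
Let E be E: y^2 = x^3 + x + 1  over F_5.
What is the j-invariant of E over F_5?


Delta = -16(4 a^3 + 27 b^2) mod 5 = 4
-1728 * (4 a)^3 = -1728 * (4*1)^3 mod 5 = 3
j = 3 * 4^(-1) mod 5 = 2

j = 2 (mod 5)


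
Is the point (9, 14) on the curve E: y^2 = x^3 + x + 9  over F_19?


Check whether y^2 = x^3 + 1 x + 9 (mod 19) for (x, y) = (9, 14).
LHS: y^2 = 14^2 mod 19 = 6
RHS: x^3 + 1 x + 9 = 9^3 + 1*9 + 9 mod 19 = 6
LHS = RHS

Yes, on the curve


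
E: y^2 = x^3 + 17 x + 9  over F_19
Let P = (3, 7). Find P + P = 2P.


Doubling: s = (3 x1^2 + a) / (2 y1)
s = (3*3^2 + 17) / (2*7) mod 19 = 14
x3 = s^2 - 2 x1 mod 19 = 14^2 - 2*3 = 0
y3 = s (x1 - x3) - y1 mod 19 = 14 * (3 - 0) - 7 = 16

2P = (0, 16)


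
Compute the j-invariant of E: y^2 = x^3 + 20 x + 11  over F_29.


Delta = -16(4 a^3 + 27 b^2) mod 29 = 10
-1728 * (4 a)^3 = -1728 * (4*20)^3 mod 29 = 2
j = 2 * 10^(-1) mod 29 = 6

j = 6 (mod 29)


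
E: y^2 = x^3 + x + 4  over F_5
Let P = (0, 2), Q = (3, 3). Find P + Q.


P != Q, so use the chord formula.
s = (y2 - y1) / (x2 - x1) = (1) / (3) mod 5 = 2
x3 = s^2 - x1 - x2 mod 5 = 2^2 - 0 - 3 = 1
y3 = s (x1 - x3) - y1 mod 5 = 2 * (0 - 1) - 2 = 1

P + Q = (1, 1)


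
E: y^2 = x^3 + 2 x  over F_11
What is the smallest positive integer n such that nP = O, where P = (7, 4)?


Compute successive multiples of P until we hit O:
  1P = (7, 4)
  2P = (1, 6)
  3P = (8, 0)
  4P = (1, 5)
  5P = (7, 7)
  6P = O

ord(P) = 6


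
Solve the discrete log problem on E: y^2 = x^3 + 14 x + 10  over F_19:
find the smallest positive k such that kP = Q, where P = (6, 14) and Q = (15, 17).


Enumerate multiples of P until we hit Q = (15, 17):
  1P = (6, 14)
  2P = (16, 13)
  3P = (1, 14)
  4P = (12, 5)
  5P = (8, 8)
  6P = (14, 10)
  7P = (4, 4)
  8P = (15, 17)
Match found at i = 8.

k = 8


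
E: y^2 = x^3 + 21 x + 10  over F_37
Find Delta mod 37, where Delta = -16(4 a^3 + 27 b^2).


4 a^3 + 27 b^2 = 4*21^3 + 27*10^2 = 37044 + 2700 = 39744
Delta = -16 * (39744) = -635904
Delta mod 37 = 15

Delta = 15 (mod 37)


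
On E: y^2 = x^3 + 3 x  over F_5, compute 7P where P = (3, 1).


k = 7 = 111_2 (binary, LSB first: 111)
Double-and-add from P = (3, 1):
  bit 0 = 1: acc = O + (3, 1) = (3, 1)
  bit 1 = 1: acc = (3, 1) + (4, 4) = (2, 2)
  bit 2 = 1: acc = (2, 2) + (1, 2) = (2, 3)

7P = (2, 3)


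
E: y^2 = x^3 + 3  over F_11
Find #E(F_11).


For each x in F_11, count y with y^2 = x^3 + 0 x + 3 mod 11:
  x = 0: RHS = 3, y in [5, 6]  -> 2 point(s)
  x = 1: RHS = 4, y in [2, 9]  -> 2 point(s)
  x = 2: RHS = 0, y in [0]  -> 1 point(s)
  x = 4: RHS = 1, y in [1, 10]  -> 2 point(s)
  x = 7: RHS = 5, y in [4, 7]  -> 2 point(s)
  x = 8: RHS = 9, y in [3, 8]  -> 2 point(s)
Affine points: 11. Add the point at infinity: total = 12.

#E(F_11) = 12


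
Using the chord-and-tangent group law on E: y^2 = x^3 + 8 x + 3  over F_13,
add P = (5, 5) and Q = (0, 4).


P != Q, so use the chord formula.
s = (y2 - y1) / (x2 - x1) = (12) / (8) mod 13 = 8
x3 = s^2 - x1 - x2 mod 13 = 8^2 - 5 - 0 = 7
y3 = s (x1 - x3) - y1 mod 13 = 8 * (5 - 7) - 5 = 5

P + Q = (7, 5)


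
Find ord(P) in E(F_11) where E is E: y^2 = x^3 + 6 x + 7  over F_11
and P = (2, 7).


Compute successive multiples of P until we hit O:
  1P = (2, 7)
  2P = (10, 0)
  3P = (2, 4)
  4P = O

ord(P) = 4


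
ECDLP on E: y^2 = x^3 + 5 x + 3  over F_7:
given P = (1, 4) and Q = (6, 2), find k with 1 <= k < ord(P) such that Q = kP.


Enumerate multiples of P until we hit Q = (6, 2):
  1P = (1, 4)
  2P = (6, 5)
  3P = (2, 0)
  4P = (6, 2)
Match found at i = 4.

k = 4


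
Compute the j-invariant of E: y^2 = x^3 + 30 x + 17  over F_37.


Delta = -16(4 a^3 + 27 b^2) mod 37 = 1
-1728 * (4 a)^3 = -1728 * (4*30)^3 mod 37 = 27
j = 27 * 1^(-1) mod 37 = 27

j = 27 (mod 37)


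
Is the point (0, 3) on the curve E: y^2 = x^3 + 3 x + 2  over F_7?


Check whether y^2 = x^3 + 3 x + 2 (mod 7) for (x, y) = (0, 3).
LHS: y^2 = 3^2 mod 7 = 2
RHS: x^3 + 3 x + 2 = 0^3 + 3*0 + 2 mod 7 = 2
LHS = RHS

Yes, on the curve


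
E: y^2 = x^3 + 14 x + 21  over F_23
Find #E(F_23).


For each x in F_23, count y with y^2 = x^3 + 14 x + 21 mod 23:
  x = 1: RHS = 13, y in [6, 17]  -> 2 point(s)
  x = 4: RHS = 3, y in [7, 16]  -> 2 point(s)
  x = 5: RHS = 9, y in [3, 20]  -> 2 point(s)
  x = 7: RHS = 2, y in [5, 18]  -> 2 point(s)
  x = 8: RHS = 1, y in [1, 22]  -> 2 point(s)
  x = 9: RHS = 2, y in [5, 18]  -> 2 point(s)
  x = 12: RHS = 8, y in [10, 13]  -> 2 point(s)
  x = 13: RHS = 8, y in [10, 13]  -> 2 point(s)
  x = 15: RHS = 18, y in [8, 15]  -> 2 point(s)
  x = 19: RHS = 16, y in [4, 19]  -> 2 point(s)
  x = 21: RHS = 8, y in [10, 13]  -> 2 point(s)
  x = 22: RHS = 6, y in [11, 12]  -> 2 point(s)
Affine points: 24. Add the point at infinity: total = 25.

#E(F_23) = 25


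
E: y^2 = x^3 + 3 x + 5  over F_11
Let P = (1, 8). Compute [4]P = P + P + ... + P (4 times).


k = 4 = 100_2 (binary, LSB first: 001)
Double-and-add from P = (1, 8):
  bit 0 = 0: acc unchanged = O
  bit 1 = 0: acc unchanged = O
  bit 2 = 1: acc = O + (0, 7) = (0, 7)

4P = (0, 7)


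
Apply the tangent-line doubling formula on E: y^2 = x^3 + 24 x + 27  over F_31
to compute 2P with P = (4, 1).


Doubling: s = (3 x1^2 + a) / (2 y1)
s = (3*4^2 + 24) / (2*1) mod 31 = 5
x3 = s^2 - 2 x1 mod 31 = 5^2 - 2*4 = 17
y3 = s (x1 - x3) - y1 mod 31 = 5 * (4 - 17) - 1 = 27

2P = (17, 27)


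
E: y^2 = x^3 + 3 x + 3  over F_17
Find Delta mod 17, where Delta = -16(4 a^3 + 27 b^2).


4 a^3 + 27 b^2 = 4*3^3 + 27*3^2 = 108 + 243 = 351
Delta = -16 * (351) = -5616
Delta mod 17 = 11

Delta = 11 (mod 17)


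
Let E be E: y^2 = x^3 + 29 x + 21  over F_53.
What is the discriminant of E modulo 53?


4 a^3 + 27 b^2 = 4*29^3 + 27*21^2 = 97556 + 11907 = 109463
Delta = -16 * (109463) = -1751408
Delta mod 53 = 30

Delta = 30 (mod 53)


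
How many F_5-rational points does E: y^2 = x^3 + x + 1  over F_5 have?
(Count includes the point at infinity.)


For each x in F_5, count y with y^2 = x^3 + 1 x + 1 mod 5:
  x = 0: RHS = 1, y in [1, 4]  -> 2 point(s)
  x = 2: RHS = 1, y in [1, 4]  -> 2 point(s)
  x = 3: RHS = 1, y in [1, 4]  -> 2 point(s)
  x = 4: RHS = 4, y in [2, 3]  -> 2 point(s)
Affine points: 8. Add the point at infinity: total = 9.

#E(F_5) = 9


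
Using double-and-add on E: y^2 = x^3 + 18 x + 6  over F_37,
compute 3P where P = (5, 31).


k = 3 = 11_2 (binary, LSB first: 11)
Double-and-add from P = (5, 31):
  bit 0 = 1: acc = O + (5, 31) = (5, 31)
  bit 1 = 1: acc = (5, 31) + (20, 2) = (21, 32)

3P = (21, 32)


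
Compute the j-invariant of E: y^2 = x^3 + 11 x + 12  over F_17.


Delta = -16(4 a^3 + 27 b^2) mod 17 = 15
-1728 * (4 a)^3 = -1728 * (4*11)^3 mod 17 = 16
j = 16 * 15^(-1) mod 17 = 9

j = 9 (mod 17)


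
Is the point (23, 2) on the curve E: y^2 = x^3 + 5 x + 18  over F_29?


Check whether y^2 = x^3 + 5 x + 18 (mod 29) for (x, y) = (23, 2).
LHS: y^2 = 2^2 mod 29 = 4
RHS: x^3 + 5 x + 18 = 23^3 + 5*23 + 18 mod 29 = 4
LHS = RHS

Yes, on the curve


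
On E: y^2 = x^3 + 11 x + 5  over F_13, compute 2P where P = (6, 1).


Doubling: s = (3 x1^2 + a) / (2 y1)
s = (3*6^2 + 11) / (2*1) mod 13 = 1
x3 = s^2 - 2 x1 mod 13 = 1^2 - 2*6 = 2
y3 = s (x1 - x3) - y1 mod 13 = 1 * (6 - 2) - 1 = 3

2P = (2, 3)


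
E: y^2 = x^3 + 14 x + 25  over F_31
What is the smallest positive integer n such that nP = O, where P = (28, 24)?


Compute successive multiples of P until we hit O:
  1P = (28, 24)
  2P = (16, 25)
  3P = (1, 28)
  4P = (3, 1)
  5P = (19, 19)
  6P = (0, 26)
  7P = (0, 5)
  8P = (19, 12)
  ... (continuing to 13P)
  13P = O

ord(P) = 13


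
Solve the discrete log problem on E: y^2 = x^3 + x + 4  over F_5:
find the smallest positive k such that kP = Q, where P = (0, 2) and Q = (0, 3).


Enumerate multiples of P until we hit Q = (0, 3):
  1P = (0, 2)
  2P = (1, 4)
  3P = (3, 2)
  4P = (2, 3)
  5P = (2, 2)
  6P = (3, 3)
  7P = (1, 1)
  8P = (0, 3)
Match found at i = 8.

k = 8


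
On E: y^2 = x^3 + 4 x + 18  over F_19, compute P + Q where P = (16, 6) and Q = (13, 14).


P != Q, so use the chord formula.
s = (y2 - y1) / (x2 - x1) = (8) / (16) mod 19 = 10
x3 = s^2 - x1 - x2 mod 19 = 10^2 - 16 - 13 = 14
y3 = s (x1 - x3) - y1 mod 19 = 10 * (16 - 14) - 6 = 14

P + Q = (14, 14)


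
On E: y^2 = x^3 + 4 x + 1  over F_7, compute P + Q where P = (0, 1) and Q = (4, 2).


P != Q, so use the chord formula.
s = (y2 - y1) / (x2 - x1) = (1) / (4) mod 7 = 2
x3 = s^2 - x1 - x2 mod 7 = 2^2 - 0 - 4 = 0
y3 = s (x1 - x3) - y1 mod 7 = 2 * (0 - 0) - 1 = 6

P + Q = (0, 6)


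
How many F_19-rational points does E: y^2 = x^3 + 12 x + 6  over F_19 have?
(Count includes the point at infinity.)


For each x in F_19, count y with y^2 = x^3 + 12 x + 6 mod 19:
  x = 0: RHS = 6, y in [5, 14]  -> 2 point(s)
  x = 1: RHS = 0, y in [0]  -> 1 point(s)
  x = 2: RHS = 0, y in [0]  -> 1 point(s)
  x = 4: RHS = 4, y in [2, 17]  -> 2 point(s)
  x = 5: RHS = 1, y in [1, 18]  -> 2 point(s)
  x = 6: RHS = 9, y in [3, 16]  -> 2 point(s)
  x = 8: RHS = 6, y in [5, 14]  -> 2 point(s)
  x = 9: RHS = 7, y in [8, 11]  -> 2 point(s)
  x = 10: RHS = 5, y in [9, 10]  -> 2 point(s)
  x = 11: RHS = 6, y in [5, 14]  -> 2 point(s)
  x = 12: RHS = 16, y in [4, 15]  -> 2 point(s)
  x = 14: RHS = 11, y in [7, 12]  -> 2 point(s)
  x = 16: RHS = 0, y in [0]  -> 1 point(s)
Affine points: 23. Add the point at infinity: total = 24.

#E(F_19) = 24


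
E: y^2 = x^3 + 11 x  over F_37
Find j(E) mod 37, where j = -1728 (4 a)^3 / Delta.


Delta = -16(4 a^3 + 27 b^2) mod 37 = 27
-1728 * (4 a)^3 = -1728 * (4*11)^3 mod 37 = 36
j = 36 * 27^(-1) mod 37 = 26

j = 26 (mod 37)


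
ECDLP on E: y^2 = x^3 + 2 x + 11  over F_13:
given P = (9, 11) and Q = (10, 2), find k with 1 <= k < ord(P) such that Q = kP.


Enumerate multiples of P until we hit Q = (10, 2):
  1P = (9, 11)
  2P = (5, 4)
  3P = (11, 5)
  4P = (2, 7)
  5P = (1, 1)
  6P = (7, 11)
  7P = (10, 2)
Match found at i = 7.

k = 7


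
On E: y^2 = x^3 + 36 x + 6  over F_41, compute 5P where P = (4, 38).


k = 5 = 101_2 (binary, LSB first: 101)
Double-and-add from P = (4, 38):
  bit 0 = 1: acc = O + (4, 38) = (4, 38)
  bit 1 = 0: acc unchanged = (4, 38)
  bit 2 = 1: acc = (4, 38) + (18, 34) = (40, 25)

5P = (40, 25)


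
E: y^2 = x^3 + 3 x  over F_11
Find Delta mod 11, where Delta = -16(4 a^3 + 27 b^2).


4 a^3 + 27 b^2 = 4*3^3 + 27*0^2 = 108 + 0 = 108
Delta = -16 * (108) = -1728
Delta mod 11 = 10

Delta = 10 (mod 11)


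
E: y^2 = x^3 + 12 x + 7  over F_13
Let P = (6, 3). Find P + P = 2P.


Doubling: s = (3 x1^2 + a) / (2 y1)
s = (3*6^2 + 12) / (2*3) mod 13 = 7
x3 = s^2 - 2 x1 mod 13 = 7^2 - 2*6 = 11
y3 = s (x1 - x3) - y1 mod 13 = 7 * (6 - 11) - 3 = 1

2P = (11, 1)


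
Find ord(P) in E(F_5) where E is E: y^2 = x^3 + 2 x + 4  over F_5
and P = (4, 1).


Compute successive multiples of P until we hit O:
  1P = (4, 1)
  2P = (2, 4)
  3P = (0, 3)
  4P = (0, 2)
  5P = (2, 1)
  6P = (4, 4)
  7P = O

ord(P) = 7


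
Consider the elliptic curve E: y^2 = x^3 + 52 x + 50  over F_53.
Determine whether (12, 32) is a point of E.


Check whether y^2 = x^3 + 52 x + 50 (mod 53) for (x, y) = (12, 32).
LHS: y^2 = 32^2 mod 53 = 17
RHS: x^3 + 52 x + 50 = 12^3 + 52*12 + 50 mod 53 = 17
LHS = RHS

Yes, on the curve


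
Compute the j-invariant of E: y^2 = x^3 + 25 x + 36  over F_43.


Delta = -16(4 a^3 + 27 b^2) mod 43 = 39
-1728 * (4 a)^3 = -1728 * (4*25)^3 mod 43 = 21
j = 21 * 39^(-1) mod 43 = 27

j = 27 (mod 43)


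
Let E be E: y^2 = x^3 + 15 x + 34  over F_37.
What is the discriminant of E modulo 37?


4 a^3 + 27 b^2 = 4*15^3 + 27*34^2 = 13500 + 31212 = 44712
Delta = -16 * (44712) = -715392
Delta mod 37 = 3

Delta = 3 (mod 37)


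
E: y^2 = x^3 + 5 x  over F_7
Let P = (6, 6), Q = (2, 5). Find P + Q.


P != Q, so use the chord formula.
s = (y2 - y1) / (x2 - x1) = (6) / (3) mod 7 = 2
x3 = s^2 - x1 - x2 mod 7 = 2^2 - 6 - 2 = 3
y3 = s (x1 - x3) - y1 mod 7 = 2 * (6 - 3) - 6 = 0

P + Q = (3, 0)


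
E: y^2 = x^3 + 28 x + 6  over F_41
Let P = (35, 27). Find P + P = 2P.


Doubling: s = (3 x1^2 + a) / (2 y1)
s = (3*35^2 + 28) / (2*27) mod 41 = 1
x3 = s^2 - 2 x1 mod 41 = 1^2 - 2*35 = 13
y3 = s (x1 - x3) - y1 mod 41 = 1 * (35 - 13) - 27 = 36

2P = (13, 36)


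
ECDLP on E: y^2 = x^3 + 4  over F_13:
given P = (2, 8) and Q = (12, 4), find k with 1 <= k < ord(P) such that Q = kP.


Enumerate multiples of P until we hit Q = (12, 4):
  1P = (2, 8)
  2P = (12, 4)
Match found at i = 2.

k = 2


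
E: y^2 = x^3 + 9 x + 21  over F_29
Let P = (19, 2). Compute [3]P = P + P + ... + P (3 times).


k = 3 = 11_2 (binary, LSB first: 11)
Double-and-add from P = (19, 2):
  bit 0 = 1: acc = O + (19, 2) = (19, 2)
  bit 1 = 1: acc = (19, 2) + (19, 27) = O

3P = O


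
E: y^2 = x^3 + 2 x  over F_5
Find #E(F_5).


For each x in F_5, count y with y^2 = x^3 + 2 x + 0 mod 5:
  x = 0: RHS = 0, y in [0]  -> 1 point(s)
Affine points: 1. Add the point at infinity: total = 2.

#E(F_5) = 2


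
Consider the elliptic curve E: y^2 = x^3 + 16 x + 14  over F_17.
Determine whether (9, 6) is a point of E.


Check whether y^2 = x^3 + 16 x + 14 (mod 17) for (x, y) = (9, 6).
LHS: y^2 = 6^2 mod 17 = 2
RHS: x^3 + 16 x + 14 = 9^3 + 16*9 + 14 mod 17 = 3
LHS != RHS

No, not on the curve


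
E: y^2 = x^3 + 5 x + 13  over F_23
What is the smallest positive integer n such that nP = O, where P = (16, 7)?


Compute successive multiples of P until we hit O:
  1P = (16, 7)
  2P = (15, 17)
  3P = (0, 17)
  4P = (2, 13)
  5P = (8, 6)
  6P = (8, 17)
  7P = (2, 10)
  8P = (0, 6)
  ... (continuing to 11P)
  11P = O

ord(P) = 11


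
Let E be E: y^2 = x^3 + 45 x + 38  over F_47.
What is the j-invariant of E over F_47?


Delta = -16(4 a^3 + 27 b^2) mod 47 = 18
-1728 * (4 a)^3 = -1728 * (4*45)^3 mod 47 = 8
j = 8 * 18^(-1) mod 47 = 37

j = 37 (mod 47)


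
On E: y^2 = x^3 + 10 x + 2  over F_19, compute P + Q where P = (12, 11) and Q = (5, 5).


P != Q, so use the chord formula.
s = (y2 - y1) / (x2 - x1) = (13) / (12) mod 19 = 9
x3 = s^2 - x1 - x2 mod 19 = 9^2 - 12 - 5 = 7
y3 = s (x1 - x3) - y1 mod 19 = 9 * (12 - 7) - 11 = 15

P + Q = (7, 15)


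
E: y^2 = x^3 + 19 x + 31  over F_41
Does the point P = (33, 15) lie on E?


Check whether y^2 = x^3 + 19 x + 31 (mod 41) for (x, y) = (33, 15).
LHS: y^2 = 15^2 mod 41 = 20
RHS: x^3 + 19 x + 31 = 33^3 + 19*33 + 31 mod 41 = 23
LHS != RHS

No, not on the curve


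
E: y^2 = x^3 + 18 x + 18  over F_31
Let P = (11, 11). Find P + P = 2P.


Doubling: s = (3 x1^2 + a) / (2 y1)
s = (3*11^2 + 18) / (2*11) mod 31 = 30
x3 = s^2 - 2 x1 mod 31 = 30^2 - 2*11 = 10
y3 = s (x1 - x3) - y1 mod 31 = 30 * (11 - 10) - 11 = 19

2P = (10, 19)


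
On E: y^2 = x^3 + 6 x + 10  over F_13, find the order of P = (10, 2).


Compute successive multiples of P until we hit O:
  1P = (10, 2)
  2P = (5, 10)
  3P = (12, 9)
  4P = (0, 7)
  5P = (0, 6)
  6P = (12, 4)
  7P = (5, 3)
  8P = (10, 11)
  ... (continuing to 9P)
  9P = O

ord(P) = 9


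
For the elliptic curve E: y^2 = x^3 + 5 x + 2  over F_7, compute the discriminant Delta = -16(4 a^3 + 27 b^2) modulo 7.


4 a^3 + 27 b^2 = 4*5^3 + 27*2^2 = 500 + 108 = 608
Delta = -16 * (608) = -9728
Delta mod 7 = 2

Delta = 2 (mod 7)


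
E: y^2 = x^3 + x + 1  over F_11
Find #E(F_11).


For each x in F_11, count y with y^2 = x^3 + 1 x + 1 mod 11:
  x = 0: RHS = 1, y in [1, 10]  -> 2 point(s)
  x = 1: RHS = 3, y in [5, 6]  -> 2 point(s)
  x = 2: RHS = 0, y in [0]  -> 1 point(s)
  x = 3: RHS = 9, y in [3, 8]  -> 2 point(s)
  x = 4: RHS = 3, y in [5, 6]  -> 2 point(s)
  x = 6: RHS = 3, y in [5, 6]  -> 2 point(s)
  x = 8: RHS = 4, y in [2, 9]  -> 2 point(s)
Affine points: 13. Add the point at infinity: total = 14.

#E(F_11) = 14


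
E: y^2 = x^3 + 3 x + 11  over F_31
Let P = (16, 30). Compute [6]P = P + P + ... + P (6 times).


k = 6 = 110_2 (binary, LSB first: 011)
Double-and-add from P = (16, 30):
  bit 0 = 0: acc unchanged = O
  bit 1 = 1: acc = O + (3, 27) = (3, 27)
  bit 2 = 1: acc = (3, 27) + (10, 7) = (23, 8)

6P = (23, 8)


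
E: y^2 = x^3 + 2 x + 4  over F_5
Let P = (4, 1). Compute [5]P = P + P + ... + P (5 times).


k = 5 = 101_2 (binary, LSB first: 101)
Double-and-add from P = (4, 1):
  bit 0 = 1: acc = O + (4, 1) = (4, 1)
  bit 1 = 0: acc unchanged = (4, 1)
  bit 2 = 1: acc = (4, 1) + (0, 2) = (2, 1)

5P = (2, 1)


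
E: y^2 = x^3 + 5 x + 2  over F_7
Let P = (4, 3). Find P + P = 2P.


Doubling: s = (3 x1^2 + a) / (2 y1)
s = (3*4^2 + 5) / (2*3) mod 7 = 3
x3 = s^2 - 2 x1 mod 7 = 3^2 - 2*4 = 1
y3 = s (x1 - x3) - y1 mod 7 = 3 * (4 - 1) - 3 = 6

2P = (1, 6)


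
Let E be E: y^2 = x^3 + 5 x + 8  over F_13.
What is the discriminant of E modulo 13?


4 a^3 + 27 b^2 = 4*5^3 + 27*8^2 = 500 + 1728 = 2228
Delta = -16 * (2228) = -35648
Delta mod 13 = 11

Delta = 11 (mod 13)


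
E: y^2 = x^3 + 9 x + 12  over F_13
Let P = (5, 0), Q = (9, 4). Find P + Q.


P != Q, so use the chord formula.
s = (y2 - y1) / (x2 - x1) = (4) / (4) mod 13 = 1
x3 = s^2 - x1 - x2 mod 13 = 1^2 - 5 - 9 = 0
y3 = s (x1 - x3) - y1 mod 13 = 1 * (5 - 0) - 0 = 5

P + Q = (0, 5)


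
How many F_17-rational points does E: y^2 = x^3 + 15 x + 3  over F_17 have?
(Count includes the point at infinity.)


For each x in F_17, count y with y^2 = x^3 + 15 x + 3 mod 17:
  x = 1: RHS = 2, y in [6, 11]  -> 2 point(s)
  x = 4: RHS = 8, y in [5, 12]  -> 2 point(s)
  x = 5: RHS = 16, y in [4, 13]  -> 2 point(s)
  x = 7: RHS = 9, y in [3, 14]  -> 2 point(s)
  x = 9: RHS = 0, y in [0]  -> 1 point(s)
  x = 13: RHS = 15, y in [7, 10]  -> 2 point(s)
  x = 14: RHS = 16, y in [4, 13]  -> 2 point(s)
  x = 15: RHS = 16, y in [4, 13]  -> 2 point(s)
  x = 16: RHS = 4, y in [2, 15]  -> 2 point(s)
Affine points: 17. Add the point at infinity: total = 18.

#E(F_17) = 18


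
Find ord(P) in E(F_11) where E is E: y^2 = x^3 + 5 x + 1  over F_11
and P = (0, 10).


Compute successive multiples of P until we hit O:
  1P = (0, 10)
  2P = (9, 7)
  3P = (7, 7)
  4P = (8, 6)
  5P = (6, 4)
  6P = (6, 7)
  7P = (8, 5)
  8P = (7, 4)
  ... (continuing to 11P)
  11P = O

ord(P) = 11


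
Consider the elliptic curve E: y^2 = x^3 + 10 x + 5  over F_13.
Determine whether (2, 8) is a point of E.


Check whether y^2 = x^3 + 10 x + 5 (mod 13) for (x, y) = (2, 8).
LHS: y^2 = 8^2 mod 13 = 12
RHS: x^3 + 10 x + 5 = 2^3 + 10*2 + 5 mod 13 = 7
LHS != RHS

No, not on the curve


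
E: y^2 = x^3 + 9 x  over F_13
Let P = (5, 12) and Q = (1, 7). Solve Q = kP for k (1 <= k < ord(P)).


Enumerate multiples of P until we hit Q = (1, 7):
  1P = (5, 12)
  2P = (12, 9)
  3P = (6, 7)
  4P = (1, 7)
Match found at i = 4.

k = 4


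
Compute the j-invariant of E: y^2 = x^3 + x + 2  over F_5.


Delta = -16(4 a^3 + 27 b^2) mod 5 = 3
-1728 * (4 a)^3 = -1728 * (4*1)^3 mod 5 = 3
j = 3 * 3^(-1) mod 5 = 1

j = 1 (mod 5)


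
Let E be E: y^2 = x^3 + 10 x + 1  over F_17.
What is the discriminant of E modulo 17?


4 a^3 + 27 b^2 = 4*10^3 + 27*1^2 = 4000 + 27 = 4027
Delta = -16 * (4027) = -64432
Delta mod 17 = 15

Delta = 15 (mod 17)


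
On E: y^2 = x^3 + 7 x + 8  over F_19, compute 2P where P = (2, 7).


Doubling: s = (3 x1^2 + a) / (2 y1)
s = (3*2^2 + 7) / (2*7) mod 19 = 0
x3 = s^2 - 2 x1 mod 19 = 0^2 - 2*2 = 15
y3 = s (x1 - x3) - y1 mod 19 = 0 * (2 - 15) - 7 = 12

2P = (15, 12)


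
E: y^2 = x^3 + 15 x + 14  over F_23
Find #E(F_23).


For each x in F_23, count y with y^2 = x^3 + 15 x + 14 mod 23:
  x = 2: RHS = 6, y in [11, 12]  -> 2 point(s)
  x = 4: RHS = 0, y in [0]  -> 1 point(s)
  x = 7: RHS = 2, y in [5, 18]  -> 2 point(s)
  x = 8: RHS = 2, y in [5, 18]  -> 2 point(s)
  x = 9: RHS = 4, y in [2, 21]  -> 2 point(s)
  x = 12: RHS = 13, y in [6, 17]  -> 2 point(s)
  x = 14: RHS = 1, y in [1, 22]  -> 2 point(s)
  x = 15: RHS = 3, y in [7, 16]  -> 2 point(s)
  x = 16: RHS = 3, y in [7, 16]  -> 2 point(s)
Affine points: 17. Add the point at infinity: total = 18.

#E(F_23) = 18


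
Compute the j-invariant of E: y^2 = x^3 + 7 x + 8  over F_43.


Delta = -16(4 a^3 + 27 b^2) mod 43 = 22
-1728 * (4 a)^3 = -1728 * (4*7)^3 mod 43 = 39
j = 39 * 22^(-1) mod 43 = 35

j = 35 (mod 43)


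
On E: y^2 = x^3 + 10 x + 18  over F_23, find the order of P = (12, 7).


Compute successive multiples of P until we hit O:
  1P = (12, 7)
  2P = (3, 11)
  3P = (17, 8)
  4P = (6, 8)
  5P = (21, 6)
  6P = (15, 1)
  7P = (0, 15)
  8P = (14, 2)
  ... (continuing to 30P)
  30P = O

ord(P) = 30


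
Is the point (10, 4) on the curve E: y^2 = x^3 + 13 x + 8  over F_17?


Check whether y^2 = x^3 + 13 x + 8 (mod 17) for (x, y) = (10, 4).
LHS: y^2 = 4^2 mod 17 = 16
RHS: x^3 + 13 x + 8 = 10^3 + 13*10 + 8 mod 17 = 16
LHS = RHS

Yes, on the curve


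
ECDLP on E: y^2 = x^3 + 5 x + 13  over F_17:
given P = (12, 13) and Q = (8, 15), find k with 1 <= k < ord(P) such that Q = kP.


Enumerate multiples of P until we hit Q = (8, 15):
  1P = (12, 13)
  2P = (8, 15)
Match found at i = 2.

k = 2


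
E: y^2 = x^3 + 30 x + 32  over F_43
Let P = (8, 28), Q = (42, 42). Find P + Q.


P != Q, so use the chord formula.
s = (y2 - y1) / (x2 - x1) = (14) / (34) mod 43 = 8
x3 = s^2 - x1 - x2 mod 43 = 8^2 - 8 - 42 = 14
y3 = s (x1 - x3) - y1 mod 43 = 8 * (8 - 14) - 28 = 10

P + Q = (14, 10)


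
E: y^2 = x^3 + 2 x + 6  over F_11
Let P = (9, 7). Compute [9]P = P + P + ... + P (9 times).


k = 9 = 1001_2 (binary, LSB first: 1001)
Double-and-add from P = (9, 7):
  bit 0 = 1: acc = O + (9, 7) = (9, 7)
  bit 1 = 0: acc unchanged = (9, 7)
  bit 2 = 0: acc unchanged = (9, 7)
  bit 3 = 1: acc = (9, 7) + (10, 6) = (4, 10)

9P = (4, 10)


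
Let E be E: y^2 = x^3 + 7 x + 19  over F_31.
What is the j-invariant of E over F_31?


Delta = -16(4 a^3 + 27 b^2) mod 31 = 5
-1728 * (4 a)^3 = -1728 * (4*7)^3 mod 31 = 1
j = 1 * 5^(-1) mod 31 = 25

j = 25 (mod 31)


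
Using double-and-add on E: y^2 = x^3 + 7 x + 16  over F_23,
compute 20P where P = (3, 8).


k = 20 = 10100_2 (binary, LSB first: 00101)
Double-and-add from P = (3, 8):
  bit 0 = 0: acc unchanged = O
  bit 1 = 0: acc unchanged = O
  bit 2 = 1: acc = O + (1, 22) = (1, 22)
  bit 3 = 0: acc unchanged = (1, 22)
  bit 4 = 1: acc = (1, 22) + (4, 19) = (19, 19)

20P = (19, 19)


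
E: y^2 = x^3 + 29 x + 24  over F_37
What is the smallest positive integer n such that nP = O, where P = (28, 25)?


Compute successive multiples of P until we hit O:
  1P = (28, 25)
  2P = (19, 21)
  3P = (24, 22)
  4P = (11, 34)
  5P = (34, 13)
  6P = (16, 25)
  7P = (30, 12)
  8P = (12, 19)
  ... (continuing to 31P)
  31P = O

ord(P) = 31


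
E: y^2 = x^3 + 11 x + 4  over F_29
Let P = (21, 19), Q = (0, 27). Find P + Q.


P != Q, so use the chord formula.
s = (y2 - y1) / (x2 - x1) = (8) / (8) mod 29 = 1
x3 = s^2 - x1 - x2 mod 29 = 1^2 - 21 - 0 = 9
y3 = s (x1 - x3) - y1 mod 29 = 1 * (21 - 9) - 19 = 22

P + Q = (9, 22)


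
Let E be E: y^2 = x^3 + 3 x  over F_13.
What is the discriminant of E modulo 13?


4 a^3 + 27 b^2 = 4*3^3 + 27*0^2 = 108 + 0 = 108
Delta = -16 * (108) = -1728
Delta mod 13 = 1

Delta = 1 (mod 13)


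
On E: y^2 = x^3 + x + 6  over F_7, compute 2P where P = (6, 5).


Doubling: s = (3 x1^2 + a) / (2 y1)
s = (3*6^2 + 1) / (2*5) mod 7 = 6
x3 = s^2 - 2 x1 mod 7 = 6^2 - 2*6 = 3
y3 = s (x1 - x3) - y1 mod 7 = 6 * (6 - 3) - 5 = 6

2P = (3, 6)


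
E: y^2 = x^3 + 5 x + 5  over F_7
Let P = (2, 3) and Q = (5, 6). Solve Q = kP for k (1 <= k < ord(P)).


Enumerate multiples of P until we hit Q = (5, 6):
  1P = (2, 3)
  2P = (5, 6)
Match found at i = 2.

k = 2


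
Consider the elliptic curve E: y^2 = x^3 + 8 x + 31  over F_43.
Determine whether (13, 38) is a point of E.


Check whether y^2 = x^3 + 8 x + 31 (mod 43) for (x, y) = (13, 38).
LHS: y^2 = 38^2 mod 43 = 25
RHS: x^3 + 8 x + 31 = 13^3 + 8*13 + 31 mod 43 = 10
LHS != RHS

No, not on the curve


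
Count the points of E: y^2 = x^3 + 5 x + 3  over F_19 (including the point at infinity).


For each x in F_19, count y with y^2 = x^3 + 5 x + 3 mod 19:
  x = 1: RHS = 9, y in [3, 16]  -> 2 point(s)
  x = 3: RHS = 7, y in [8, 11]  -> 2 point(s)
  x = 4: RHS = 11, y in [7, 12]  -> 2 point(s)
  x = 5: RHS = 1, y in [1, 18]  -> 2 point(s)
  x = 7: RHS = 1, y in [1, 18]  -> 2 point(s)
  x = 8: RHS = 4, y in [2, 17]  -> 2 point(s)
  x = 9: RHS = 17, y in [6, 13]  -> 2 point(s)
  x = 12: RHS = 5, y in [9, 10]  -> 2 point(s)
  x = 13: RHS = 4, y in [2, 17]  -> 2 point(s)
  x = 14: RHS = 5, y in [9, 10]  -> 2 point(s)
  x = 17: RHS = 4, y in [2, 17]  -> 2 point(s)
  x = 18: RHS = 16, y in [4, 15]  -> 2 point(s)
Affine points: 24. Add the point at infinity: total = 25.

#E(F_19) = 25


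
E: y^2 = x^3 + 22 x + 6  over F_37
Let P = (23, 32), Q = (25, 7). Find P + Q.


P != Q, so use the chord formula.
s = (y2 - y1) / (x2 - x1) = (12) / (2) mod 37 = 6
x3 = s^2 - x1 - x2 mod 37 = 6^2 - 23 - 25 = 25
y3 = s (x1 - x3) - y1 mod 37 = 6 * (23 - 25) - 32 = 30

P + Q = (25, 30)


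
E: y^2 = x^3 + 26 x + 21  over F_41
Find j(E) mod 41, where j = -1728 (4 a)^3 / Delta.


Delta = -16(4 a^3 + 27 b^2) mod 41 = 27
-1728 * (4 a)^3 = -1728 * (4*26)^3 mod 41 = 31
j = 31 * 27^(-1) mod 41 = 30

j = 30 (mod 41)


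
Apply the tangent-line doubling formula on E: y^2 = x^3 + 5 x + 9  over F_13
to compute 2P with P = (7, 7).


Doubling: s = (3 x1^2 + a) / (2 y1)
s = (3*7^2 + 5) / (2*7) mod 13 = 9
x3 = s^2 - 2 x1 mod 13 = 9^2 - 2*7 = 2
y3 = s (x1 - x3) - y1 mod 13 = 9 * (7 - 2) - 7 = 12

2P = (2, 12)


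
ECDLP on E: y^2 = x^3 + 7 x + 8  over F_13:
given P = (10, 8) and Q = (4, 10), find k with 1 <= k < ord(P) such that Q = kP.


Enumerate multiples of P until we hit Q = (4, 10):
  1P = (10, 8)
  2P = (3, 2)
  3P = (1, 9)
  4P = (11, 8)
  5P = (5, 5)
  6P = (2, 2)
  7P = (4, 3)
  8P = (8, 11)
  9P = (7, 7)
  10P = (12, 0)
  11P = (7, 6)
  12P = (8, 2)
  13P = (4, 10)
Match found at i = 13.

k = 13


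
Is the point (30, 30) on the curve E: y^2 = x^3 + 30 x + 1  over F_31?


Check whether y^2 = x^3 + 30 x + 1 (mod 31) for (x, y) = (30, 30).
LHS: y^2 = 30^2 mod 31 = 1
RHS: x^3 + 30 x + 1 = 30^3 + 30*30 + 1 mod 31 = 1
LHS = RHS

Yes, on the curve


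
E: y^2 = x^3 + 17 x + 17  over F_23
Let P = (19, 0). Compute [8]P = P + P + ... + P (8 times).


k = 8 = 1000_2 (binary, LSB first: 0001)
Double-and-add from P = (19, 0):
  bit 0 = 0: acc unchanged = O
  bit 1 = 0: acc unchanged = O
  bit 2 = 0: acc unchanged = O
  bit 3 = 1: acc = O + O = O

8P = O


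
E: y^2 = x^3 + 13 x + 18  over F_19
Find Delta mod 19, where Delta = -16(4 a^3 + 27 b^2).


4 a^3 + 27 b^2 = 4*13^3 + 27*18^2 = 8788 + 8748 = 17536
Delta = -16 * (17536) = -280576
Delta mod 19 = 16

Delta = 16 (mod 19)


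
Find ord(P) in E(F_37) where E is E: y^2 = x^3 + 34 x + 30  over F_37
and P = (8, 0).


Compute successive multiples of P until we hit O:
  1P = (8, 0)
  2P = O

ord(P) = 2


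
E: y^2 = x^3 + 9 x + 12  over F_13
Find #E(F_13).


For each x in F_13, count y with y^2 = x^3 + 9 x + 12 mod 13:
  x = 0: RHS = 12, y in [5, 8]  -> 2 point(s)
  x = 1: RHS = 9, y in [3, 10]  -> 2 point(s)
  x = 2: RHS = 12, y in [5, 8]  -> 2 point(s)
  x = 3: RHS = 1, y in [1, 12]  -> 2 point(s)
  x = 5: RHS = 0, y in [0]  -> 1 point(s)
  x = 6: RHS = 9, y in [3, 10]  -> 2 point(s)
  x = 9: RHS = 3, y in [4, 9]  -> 2 point(s)
  x = 10: RHS = 10, y in [6, 7]  -> 2 point(s)
  x = 11: RHS = 12, y in [5, 8]  -> 2 point(s)
Affine points: 17. Add the point at infinity: total = 18.

#E(F_13) = 18
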